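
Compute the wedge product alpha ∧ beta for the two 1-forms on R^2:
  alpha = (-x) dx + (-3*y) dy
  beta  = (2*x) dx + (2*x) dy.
alpha ∧ beta = (2*x*(-x + 3*y)) dx ∧ dy

Distribute the wedge, using dx_i ∧ dx_j = -dx_j ∧ dx_i and dx_i ∧ dx_i = 0. For each pair (i, j) with i < j, the coefficient of dx_i ∧ dx_j in alpha ∧ beta is (alpha_i * beta_j - alpha_j * beta_i). Collecting: alpha ∧ beta = (2*x*(-x + 3*y)) dx ∧ dy.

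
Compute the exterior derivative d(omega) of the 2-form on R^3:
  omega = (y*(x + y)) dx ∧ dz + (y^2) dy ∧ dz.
d(omega) = (-x - 2*y) dx ∧ dy ∧ dz

For a 2-form omega = sum_{i<j} g_{ij} dx_i ∧ dx_j, the exterior derivative is
  d(omega) = sum_{i<j} d(g_{ij}) ∧ dx_i ∧ dx_j = sum_{i<j, k} (∂g_{ij}/∂x_k) dx_k ∧ dx_i ∧ dx_j.
Expand each term, using dx_k ∧ dx_i ∧ dx_j = sgn(permutation) dx_{(a)} ∧ dx_{(b)} ∧ dx_{(c)} with (a < b < c) sorted:
  d(y*(x + y)) includes (∂/∂y)(y*(x + y)) dy = (x + 2*y) dy, which multiplied by dx ∧ dz gives (-x - 2*y) dx ∧ dy ∧ dz
Collecting like 3-forms: d(omega) = (-x - 2*y) dx ∧ dy ∧ dz.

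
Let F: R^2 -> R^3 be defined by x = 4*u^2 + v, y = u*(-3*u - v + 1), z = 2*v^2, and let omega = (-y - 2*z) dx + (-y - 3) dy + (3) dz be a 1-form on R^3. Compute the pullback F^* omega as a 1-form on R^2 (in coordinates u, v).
F^* omega = (6*u^3 - u^2*v + u^2 - 33*u*v^2 + 2*u*v + 17*u + 3*v - 3) du + (-3*u^3 - u^2*v + 4*u^2 + u*v + 2*u - 4*v^2 + 12*v) dv

Using F^*(f dg) = (f ∘ F) d(g ∘ F), substitute each coordinate x_i by F_i(u, v) in f_i, and replace dx_i by d F_i = (∂F_i/∂u) du + (∂F_i/∂v) dv.
  For the x component: f_1(F) = 3*u^2 + u*v - u - 4*v^2; d F_1 = (8*u) du + (1) dv
  For the y component: f_2(F) = 3*u^2 + u*v - u - 3; d F_2 = (-6*u - v + 1) du + (-u) dv
  For the z component: f_3(F) = 3; d F_3 = (0) du + (4*v) dv
Combining and collecting du, dv coefficients:
  coeff of du: 6*u^3 - u^2*v + u^2 - 33*u*v^2 + 2*u*v + 17*u + 3*v - 3
  coeff of dv: -3*u^3 - u^2*v + 4*u^2 + u*v + 2*u - 4*v^2 + 12*v
F^* omega = (6*u^3 - u^2*v + u^2 - 33*u*v^2 + 2*u*v + 17*u + 3*v - 3) du + (-3*u^3 - u^2*v + 4*u^2 + u*v + 2*u - 4*v^2 + 12*v) dv.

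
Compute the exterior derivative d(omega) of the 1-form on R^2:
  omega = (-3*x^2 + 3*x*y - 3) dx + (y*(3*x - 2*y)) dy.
d(omega) = (-3*x + 3*y) dx ∧ dy

For a 1-form omega = sum_i f_i dx_i, the exterior derivative is
  d(omega) = sum_{i < j} (∂f_j/∂x_i - ∂f_i/∂x_j) dx_i ∧ dx_j.
  coefficient of dx ∧ dy: ∂f_2/∂x - ∂f_1/∂y = ∂(y*(3*x - 2*y))/∂x - ∂(-3*x^2 + 3*x*y - 3)/∂y = -3*x + 3*y
Assembling: d(omega) = (-3*x + 3*y) dx ∧ dy.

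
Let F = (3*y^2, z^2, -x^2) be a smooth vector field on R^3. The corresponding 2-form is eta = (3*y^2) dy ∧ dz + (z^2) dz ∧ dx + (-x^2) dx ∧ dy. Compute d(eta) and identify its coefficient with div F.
d(eta) = (0) dx ∧ dy ∧ dz; div F = 0

For a 2-form in R^3 of the form above, applying d gives a 3-form with coefficient ∂P/∂x + ∂Q/∂y + ∂R/∂z:
  ∂P/∂x = 0
  ∂Q/∂y = 0
  ∂R/∂z = 0
Sum = 0, which is exactly div F.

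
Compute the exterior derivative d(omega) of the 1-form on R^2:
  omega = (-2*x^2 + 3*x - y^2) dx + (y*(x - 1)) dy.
d(omega) = (3*y) dx ∧ dy

For a 1-form omega = sum_i f_i dx_i, the exterior derivative is
  d(omega) = sum_{i < j} (∂f_j/∂x_i - ∂f_i/∂x_j) dx_i ∧ dx_j.
  coefficient of dx ∧ dy: ∂f_2/∂x - ∂f_1/∂y = ∂(y*(x - 1))/∂x - ∂(-2*x^2 + 3*x - y^2)/∂y = 3*y
Assembling: d(omega) = (3*y) dx ∧ dy.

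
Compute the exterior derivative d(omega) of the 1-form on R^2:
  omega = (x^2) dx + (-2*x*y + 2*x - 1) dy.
d(omega) = (2 - 2*y) dx ∧ dy

For a 1-form omega = sum_i f_i dx_i, the exterior derivative is
  d(omega) = sum_{i < j} (∂f_j/∂x_i - ∂f_i/∂x_j) dx_i ∧ dx_j.
  coefficient of dx ∧ dy: ∂f_2/∂x - ∂f_1/∂y = ∂(-2*x*y + 2*x - 1)/∂x - ∂(x^2)/∂y = 2 - 2*y
Assembling: d(omega) = (2 - 2*y) dx ∧ dy.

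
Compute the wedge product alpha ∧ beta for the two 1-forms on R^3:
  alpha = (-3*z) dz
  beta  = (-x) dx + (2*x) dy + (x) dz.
alpha ∧ beta = (-3*x*z) dx ∧ dz + (6*x*z) dy ∧ dz

Distribute the wedge, using dx_i ∧ dx_j = -dx_j ∧ dx_i and dx_i ∧ dx_i = 0. For each pair (i, j) with i < j, the coefficient of dx_i ∧ dx_j in alpha ∧ beta is (alpha_i * beta_j - alpha_j * beta_i). Collecting: alpha ∧ beta = (-3*x*z) dx ∧ dz + (6*x*z) dy ∧ dz.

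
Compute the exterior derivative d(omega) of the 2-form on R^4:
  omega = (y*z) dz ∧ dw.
d(omega) = (z) dy ∧ dz ∧ dw

For a 2-form omega = sum_{i<j} g_{ij} dx_i ∧ dx_j, the exterior derivative is
  d(omega) = sum_{i<j} d(g_{ij}) ∧ dx_i ∧ dx_j = sum_{i<j, k} (∂g_{ij}/∂x_k) dx_k ∧ dx_i ∧ dx_j.
Expand each term, using dx_k ∧ dx_i ∧ dx_j = sgn(permutation) dx_{(a)} ∧ dx_{(b)} ∧ dx_{(c)} with (a < b < c) sorted:
  d(y*z) includes (∂/∂y)(y*z) dy = (z) dy, which multiplied by dz ∧ dw gives (z) dy ∧ dz ∧ dw
Collecting like 3-forms: d(omega) = (z) dy ∧ dz ∧ dw.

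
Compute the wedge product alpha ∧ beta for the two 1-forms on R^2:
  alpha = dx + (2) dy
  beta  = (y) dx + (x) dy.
alpha ∧ beta = (x - 2*y) dx ∧ dy

Distribute the wedge, using dx_i ∧ dx_j = -dx_j ∧ dx_i and dx_i ∧ dx_i = 0. For each pair (i, j) with i < j, the coefficient of dx_i ∧ dx_j in alpha ∧ beta is (alpha_i * beta_j - alpha_j * beta_i). Collecting: alpha ∧ beta = (x - 2*y) dx ∧ dy.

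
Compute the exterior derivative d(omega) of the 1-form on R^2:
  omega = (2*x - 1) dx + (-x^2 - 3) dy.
d(omega) = (-2*x) dx ∧ dy

For a 1-form omega = sum_i f_i dx_i, the exterior derivative is
  d(omega) = sum_{i < j} (∂f_j/∂x_i - ∂f_i/∂x_j) dx_i ∧ dx_j.
  coefficient of dx ∧ dy: ∂f_2/∂x - ∂f_1/∂y = ∂(-x^2 - 3)/∂x - ∂(2*x - 1)/∂y = -2*x
Assembling: d(omega) = (-2*x) dx ∧ dy.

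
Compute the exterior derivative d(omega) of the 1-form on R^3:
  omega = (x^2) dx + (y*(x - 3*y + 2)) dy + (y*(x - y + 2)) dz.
d(omega) = (y) dx ∧ dy + (y) dx ∧ dz + (x - 2*y + 2) dy ∧ dz

For a 1-form omega = sum_i f_i dx_i, the exterior derivative is
  d(omega) = sum_{i < j} (∂f_j/∂x_i - ∂f_i/∂x_j) dx_i ∧ dx_j.
  coefficient of dx ∧ dy: ∂f_2/∂x - ∂f_1/∂y = ∂(y*(x - 3*y + 2))/∂x - ∂(x^2)/∂y = y
  coefficient of dx ∧ dz: ∂f_3/∂x - ∂f_1/∂z = ∂(y*(x - y + 2))/∂x - ∂(x^2)/∂z = y
  coefficient of dy ∧ dz: ∂f_3/∂y - ∂f_2/∂z = ∂(y*(x - y + 2))/∂y - ∂(y*(x - 3*y + 2))/∂z = x - 2*y + 2
Assembling: d(omega) = (y) dx ∧ dy + (y) dx ∧ dz + (x - 2*y + 2) dy ∧ dz.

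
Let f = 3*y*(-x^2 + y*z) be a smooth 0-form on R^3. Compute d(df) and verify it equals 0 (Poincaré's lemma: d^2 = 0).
d(df) = 0

Step 1: df = sum_i (∂f/∂x_i) dx_i = (-6*x*y) dx + (-3*x^2 + 6*y*z) dy + (3*y^2) dz.
Step 2: Apply d again. Using the 1-form formula, the coefficient of dx ∧ dy in d(df) is ∂^2 f/∂x ∂y - ∂^2 f/∂y ∂x = (-6*x) - (-6*x) = 0 (equality of mixed partials for smooth f).
Similarly for dx ∧ dz and dy ∧ dz — all coefficients vanish. So d(df) = 0.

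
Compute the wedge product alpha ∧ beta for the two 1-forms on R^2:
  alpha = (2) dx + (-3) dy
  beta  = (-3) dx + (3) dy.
alpha ∧ beta = (-3) dx ∧ dy

Distribute the wedge, using dx_i ∧ dx_j = -dx_j ∧ dx_i and dx_i ∧ dx_i = 0. For each pair (i, j) with i < j, the coefficient of dx_i ∧ dx_j in alpha ∧ beta is (alpha_i * beta_j - alpha_j * beta_i). Collecting: alpha ∧ beta = (-3) dx ∧ dy.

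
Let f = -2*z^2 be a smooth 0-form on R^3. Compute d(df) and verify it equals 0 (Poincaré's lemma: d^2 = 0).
d(df) = 0

Step 1: df = sum_i (∂f/∂x_i) dx_i = (0) dx + (0) dy + (-4*z) dz.
Step 2: Apply d again. Using the 1-form formula, the coefficient of dx ∧ dy in d(df) is ∂^2 f/∂x ∂y - ∂^2 f/∂y ∂x = (0) - (0) = 0 (equality of mixed partials for smooth f).
Similarly for dx ∧ dz and dy ∧ dz — all coefficients vanish. So d(df) = 0.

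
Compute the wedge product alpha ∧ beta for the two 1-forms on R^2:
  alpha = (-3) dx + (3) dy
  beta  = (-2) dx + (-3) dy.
alpha ∧ beta = (15) dx ∧ dy

Distribute the wedge, using dx_i ∧ dx_j = -dx_j ∧ dx_i and dx_i ∧ dx_i = 0. For each pair (i, j) with i < j, the coefficient of dx_i ∧ dx_j in alpha ∧ beta is (alpha_i * beta_j - alpha_j * beta_i). Collecting: alpha ∧ beta = (15) dx ∧ dy.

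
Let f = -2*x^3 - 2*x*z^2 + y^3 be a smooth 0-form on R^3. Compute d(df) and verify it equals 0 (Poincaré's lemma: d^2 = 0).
d(df) = 0

Step 1: df = sum_i (∂f/∂x_i) dx_i = (-6*x^2 - 2*z^2) dx + (3*y^2) dy + (-4*x*z) dz.
Step 2: Apply d again. Using the 1-form formula, the coefficient of dx ∧ dy in d(df) is ∂^2 f/∂x ∂y - ∂^2 f/∂y ∂x = (0) - (0) = 0 (equality of mixed partials for smooth f).
Similarly for dx ∧ dz and dy ∧ dz — all coefficients vanish. So d(df) = 0.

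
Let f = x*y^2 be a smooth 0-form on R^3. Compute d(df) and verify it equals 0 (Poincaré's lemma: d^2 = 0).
d(df) = 0

Step 1: df = sum_i (∂f/∂x_i) dx_i = (y^2) dx + (2*x*y) dy + (0) dz.
Step 2: Apply d again. Using the 1-form formula, the coefficient of dx ∧ dy in d(df) is ∂^2 f/∂x ∂y - ∂^2 f/∂y ∂x = (2*y) - (2*y) = 0 (equality of mixed partials for smooth f).
Similarly for dx ∧ dz and dy ∧ dz — all coefficients vanish. So d(df) = 0.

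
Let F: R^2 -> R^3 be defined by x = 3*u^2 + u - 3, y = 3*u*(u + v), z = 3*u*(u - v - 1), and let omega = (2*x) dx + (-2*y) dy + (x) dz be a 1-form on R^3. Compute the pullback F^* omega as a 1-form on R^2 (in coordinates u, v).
F^* omega = (18*u^3 - 63*u^2*v + 15*u^2 - 18*u*v^2 - 3*u*v - 55*u + 9*v + 3) du + (3*u*(-9*u^2 - 6*u*v - u + 3)) dv

Using F^*(f dg) = (f ∘ F) d(g ∘ F), substitute each coordinate x_i by F_i(u, v) in f_i, and replace dx_i by d F_i = (∂F_i/∂u) du + (∂F_i/∂v) dv.
  For the x component: f_1(F) = 6*u^2 + 2*u - 6; d F_1 = (6*u + 1) du + (0) dv
  For the y component: f_2(F) = 6*u*(-u - v); d F_2 = (6*u + 3*v) du + (3*u) dv
  For the z component: f_3(F) = 3*u^2 + u - 3; d F_3 = (6*u - 3*v - 3) du + (-3*u) dv
Combining and collecting du, dv coefficients:
  coeff of du: 18*u^3 - 63*u^2*v + 15*u^2 - 18*u*v^2 - 3*u*v - 55*u + 9*v + 3
  coeff of dv: 3*u*(-9*u^2 - 6*u*v - u + 3)
F^* omega = (18*u^3 - 63*u^2*v + 15*u^2 - 18*u*v^2 - 3*u*v - 55*u + 9*v + 3) du + (3*u*(-9*u^2 - 6*u*v - u + 3)) dv.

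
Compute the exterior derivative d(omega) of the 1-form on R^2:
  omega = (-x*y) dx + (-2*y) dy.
d(omega) = (x) dx ∧ dy

For a 1-form omega = sum_i f_i dx_i, the exterior derivative is
  d(omega) = sum_{i < j} (∂f_j/∂x_i - ∂f_i/∂x_j) dx_i ∧ dx_j.
  coefficient of dx ∧ dy: ∂f_2/∂x - ∂f_1/∂y = ∂(-2*y)/∂x - ∂(-x*y)/∂y = x
Assembling: d(omega) = (x) dx ∧ dy.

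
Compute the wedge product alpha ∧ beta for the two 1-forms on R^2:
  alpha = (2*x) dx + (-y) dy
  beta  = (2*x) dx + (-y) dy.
alpha ∧ beta = 0

Distribute the wedge, using dx_i ∧ dx_j = -dx_j ∧ dx_i and dx_i ∧ dx_i = 0. For each pair (i, j) with i < j, the coefficient of dx_i ∧ dx_j in alpha ∧ beta is (alpha_i * beta_j - alpha_j * beta_i). Collecting: alpha ∧ beta = 0.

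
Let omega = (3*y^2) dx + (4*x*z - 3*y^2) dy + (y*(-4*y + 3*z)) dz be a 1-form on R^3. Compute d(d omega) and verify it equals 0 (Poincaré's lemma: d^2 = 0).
d(d omega) = 0

Step 1: d omega = sum_{i<j} (∂f_j/∂x_i - ∂f_i/∂x_j) dx_i ∧ dx_j:
  coeff of dx ∧ dy: -6*y + 4*z
  coeff of dx ∧ dz: 0
  coeff of dy ∧ dz: -4*x - 8*y + 3*z
Step 2: Apply d again to each 2-form coefficient. The only possible 3-form in R^3 is dx ∧ dy ∧ dz, with coefficient
  ∂(coeff of dy∧dz)/∂x - ∂(coeff of dx∧dz)/∂y + ∂(coeff of dx∧dy)/∂z
  = ∂/∂x (-4*x - 8*y + 3*z) - ∂/∂y (0) + ∂/∂z (-6*y + 4*z).
Each of these terms simplifies to sums of mixed partials that cancel in pairs. The result is 0 (by equality of mixed partials for smooth functions — Schwarz / Clairaut).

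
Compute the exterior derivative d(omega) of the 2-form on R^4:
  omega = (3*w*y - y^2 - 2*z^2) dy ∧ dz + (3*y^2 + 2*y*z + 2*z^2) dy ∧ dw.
d(omega) = (y - 4*z) dy ∧ dz ∧ dw

For a 2-form omega = sum_{i<j} g_{ij} dx_i ∧ dx_j, the exterior derivative is
  d(omega) = sum_{i<j} d(g_{ij}) ∧ dx_i ∧ dx_j = sum_{i<j, k} (∂g_{ij}/∂x_k) dx_k ∧ dx_i ∧ dx_j.
Expand each term, using dx_k ∧ dx_i ∧ dx_j = sgn(permutation) dx_{(a)} ∧ dx_{(b)} ∧ dx_{(c)} with (a < b < c) sorted:
  d(3*w*y - y^2 - 2*z^2) includes (∂/∂w)(3*w*y - y^2 - 2*z^2) dw = (3*y) dw, which multiplied by dy ∧ dz gives (3*y) dy ∧ dz ∧ dw
  d(3*y^2 + 2*y*z + 2*z^2) includes (∂/∂z)(3*y^2 + 2*y*z + 2*z^2) dz = (2*y + 4*z) dz, which multiplied by dy ∧ dw gives (-2*y - 4*z) dy ∧ dz ∧ dw
Collecting like 3-forms: d(omega) = (y - 4*z) dy ∧ dz ∧ dw.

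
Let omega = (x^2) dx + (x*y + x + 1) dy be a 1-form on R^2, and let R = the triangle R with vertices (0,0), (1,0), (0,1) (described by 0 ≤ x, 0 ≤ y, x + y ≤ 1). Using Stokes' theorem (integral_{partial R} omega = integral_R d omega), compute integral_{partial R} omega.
integral_(partial R) omega = 2/3

Stokes: integral_partial_R omega = integral_R d omega with d omega = (∂Q/∂x - ∂P/∂y) dx ∧ dy.
  ∂Q/∂x = y + 1
  ∂P/∂y = 0
  integrand = ∂Q/∂x - ∂P/∂y = y + 1.
Integrating over R: integral_0^1 integral_0^{1-x} (y + 1) dy dx = 2/3.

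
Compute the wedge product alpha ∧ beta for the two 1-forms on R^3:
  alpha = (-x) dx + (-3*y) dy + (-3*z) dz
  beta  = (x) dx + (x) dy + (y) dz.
alpha ∧ beta = (x*(-x + 3*y)) dx ∧ dy + (x*(-y + 3*z)) dx ∧ dz + (3*x*z - 3*y^2) dy ∧ dz

Distribute the wedge, using dx_i ∧ dx_j = -dx_j ∧ dx_i and dx_i ∧ dx_i = 0. For each pair (i, j) with i < j, the coefficient of dx_i ∧ dx_j in alpha ∧ beta is (alpha_i * beta_j - alpha_j * beta_i). Collecting: alpha ∧ beta = (x*(-x + 3*y)) dx ∧ dy + (x*(-y + 3*z)) dx ∧ dz + (3*x*z - 3*y^2) dy ∧ dz.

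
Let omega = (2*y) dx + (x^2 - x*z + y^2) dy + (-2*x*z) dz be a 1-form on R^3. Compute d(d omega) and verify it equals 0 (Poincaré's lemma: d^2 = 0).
d(d omega) = 0

Step 1: d omega = sum_{i<j} (∂f_j/∂x_i - ∂f_i/∂x_j) dx_i ∧ dx_j:
  coeff of dx ∧ dy: 2*x - z - 2
  coeff of dx ∧ dz: -2*z
  coeff of dy ∧ dz: x
Step 2: Apply d again to each 2-form coefficient. The only possible 3-form in R^3 is dx ∧ dy ∧ dz, with coefficient
  ∂(coeff of dy∧dz)/∂x - ∂(coeff of dx∧dz)/∂y + ∂(coeff of dx∧dy)/∂z
  = ∂/∂x (x) - ∂/∂y (-2*z) + ∂/∂z (2*x - z - 2).
Each of these terms simplifies to sums of mixed partials that cancel in pairs. The result is 0 (by equality of mixed partials for smooth functions — Schwarz / Clairaut).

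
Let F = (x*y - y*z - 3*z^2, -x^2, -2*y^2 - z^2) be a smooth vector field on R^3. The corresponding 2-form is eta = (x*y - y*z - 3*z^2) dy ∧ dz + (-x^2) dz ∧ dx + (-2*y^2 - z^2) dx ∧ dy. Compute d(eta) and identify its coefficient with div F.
d(eta) = (y - 2*z) dx ∧ dy ∧ dz; div F = y - 2*z

For a 2-form in R^3 of the form above, applying d gives a 3-form with coefficient ∂P/∂x + ∂Q/∂y + ∂R/∂z:
  ∂P/∂x = y
  ∂Q/∂y = 0
  ∂R/∂z = -2*z
Sum = y - 2*z, which is exactly div F.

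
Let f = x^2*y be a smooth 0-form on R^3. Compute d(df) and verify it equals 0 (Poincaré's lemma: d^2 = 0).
d(df) = 0

Step 1: df = sum_i (∂f/∂x_i) dx_i = (2*x*y) dx + (x^2) dy + (0) dz.
Step 2: Apply d again. Using the 1-form formula, the coefficient of dx ∧ dy in d(df) is ∂^2 f/∂x ∂y - ∂^2 f/∂y ∂x = (2*x) - (2*x) = 0 (equality of mixed partials for smooth f).
Similarly for dx ∧ dz and dy ∧ dz — all coefficients vanish. So d(df) = 0.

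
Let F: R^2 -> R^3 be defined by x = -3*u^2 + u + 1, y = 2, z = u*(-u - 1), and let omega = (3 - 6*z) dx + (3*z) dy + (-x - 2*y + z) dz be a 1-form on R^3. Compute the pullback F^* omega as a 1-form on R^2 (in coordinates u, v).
F^* omega = (-40*u^3 - 28*u^2 + 8) du

Using F^*(f dg) = (f ∘ F) d(g ∘ F), substitute each coordinate x_i by F_i(u, v) in f_i, and replace dx_i by d F_i = (∂F_i/∂u) du + (∂F_i/∂v) dv.
  For the x component: f_1(F) = 6*u^2 + 6*u + 3; d F_1 = (1 - 6*u) du + (0) dv
  For the y component: f_2(F) = 3*u*(-u - 1); d F_2 = (0) du + (0) dv
  For the z component: f_3(F) = 2*u^2 - 2*u - 5; d F_3 = (-2*u - 1) du + (0) dv
Combining and collecting du, dv coefficients:
  coeff of du: -40*u^3 - 28*u^2 + 8
  coeff of dv: 0
F^* omega = (-40*u^3 - 28*u^2 + 8) du.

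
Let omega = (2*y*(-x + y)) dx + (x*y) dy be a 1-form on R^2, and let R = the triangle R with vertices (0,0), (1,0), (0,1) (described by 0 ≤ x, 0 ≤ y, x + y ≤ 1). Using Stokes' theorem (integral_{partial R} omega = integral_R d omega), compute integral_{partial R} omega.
integral_(partial R) omega = -1/6

Stokes: integral_partial_R omega = integral_R d omega with d omega = (∂Q/∂x - ∂P/∂y) dx ∧ dy.
  ∂Q/∂x = y
  ∂P/∂y = -2*x + 4*y
  integrand = ∂Q/∂x - ∂P/∂y = 2*x - 3*y.
Integrating over R: integral_0^1 integral_0^{1-x} (2*x - 3*y) dy dx = -1/6.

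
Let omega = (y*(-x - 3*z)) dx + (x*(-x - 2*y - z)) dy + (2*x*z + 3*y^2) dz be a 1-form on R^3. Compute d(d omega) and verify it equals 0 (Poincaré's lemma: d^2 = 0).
d(d omega) = 0

Step 1: d omega = sum_{i<j} (∂f_j/∂x_i - ∂f_i/∂x_j) dx_i ∧ dx_j:
  coeff of dx ∧ dy: -x - 2*y + 2*z
  coeff of dx ∧ dz: 3*y + 2*z
  coeff of dy ∧ dz: x + 6*y
Step 2: Apply d again to each 2-form coefficient. The only possible 3-form in R^3 is dx ∧ dy ∧ dz, with coefficient
  ∂(coeff of dy∧dz)/∂x - ∂(coeff of dx∧dz)/∂y + ∂(coeff of dx∧dy)/∂z
  = ∂/∂x (x + 6*y) - ∂/∂y (3*y + 2*z) + ∂/∂z (-x - 2*y + 2*z).
Each of these terms simplifies to sums of mixed partials that cancel in pairs. The result is 0 (by equality of mixed partials for smooth functions — Schwarz / Clairaut).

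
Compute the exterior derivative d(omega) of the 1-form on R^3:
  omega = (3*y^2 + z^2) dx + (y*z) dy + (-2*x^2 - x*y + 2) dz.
d(omega) = (-6*y) dx ∧ dy + (-4*x - y - 2*z) dx ∧ dz + (-x - y) dy ∧ dz

For a 1-form omega = sum_i f_i dx_i, the exterior derivative is
  d(omega) = sum_{i < j} (∂f_j/∂x_i - ∂f_i/∂x_j) dx_i ∧ dx_j.
  coefficient of dx ∧ dy: ∂f_2/∂x - ∂f_1/∂y = ∂(y*z)/∂x - ∂(3*y^2 + z^2)/∂y = -6*y
  coefficient of dx ∧ dz: ∂f_3/∂x - ∂f_1/∂z = ∂(-2*x^2 - x*y + 2)/∂x - ∂(3*y^2 + z^2)/∂z = -4*x - y - 2*z
  coefficient of dy ∧ dz: ∂f_3/∂y - ∂f_2/∂z = ∂(-2*x^2 - x*y + 2)/∂y - ∂(y*z)/∂z = -x - y
Assembling: d(omega) = (-6*y) dx ∧ dy + (-4*x - y - 2*z) dx ∧ dz + (-x - y) dy ∧ dz.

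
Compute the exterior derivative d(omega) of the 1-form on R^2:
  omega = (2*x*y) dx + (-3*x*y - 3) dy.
d(omega) = (-2*x - 3*y) dx ∧ dy

For a 1-form omega = sum_i f_i dx_i, the exterior derivative is
  d(omega) = sum_{i < j} (∂f_j/∂x_i - ∂f_i/∂x_j) dx_i ∧ dx_j.
  coefficient of dx ∧ dy: ∂f_2/∂x - ∂f_1/∂y = ∂(-3*x*y - 3)/∂x - ∂(2*x*y)/∂y = -2*x - 3*y
Assembling: d(omega) = (-2*x - 3*y) dx ∧ dy.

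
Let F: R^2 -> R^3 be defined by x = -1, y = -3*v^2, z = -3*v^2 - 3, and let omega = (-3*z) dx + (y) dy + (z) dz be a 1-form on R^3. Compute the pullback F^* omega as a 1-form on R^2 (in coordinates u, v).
F^* omega = (36*v^3 + 18*v) dv

Using F^*(f dg) = (f ∘ F) d(g ∘ F), substitute each coordinate x_i by F_i(u, v) in f_i, and replace dx_i by d F_i = (∂F_i/∂u) du + (∂F_i/∂v) dv.
  For the x component: f_1(F) = 9*v^2 + 9; d F_1 = (0) du + (0) dv
  For the y component: f_2(F) = -3*v^2; d F_2 = (0) du + (-6*v) dv
  For the z component: f_3(F) = -3*v^2 - 3; d F_3 = (0) du + (-6*v) dv
Combining and collecting du, dv coefficients:
  coeff of du: 0
  coeff of dv: 36*v^3 + 18*v
F^* omega = (36*v^3 + 18*v) dv.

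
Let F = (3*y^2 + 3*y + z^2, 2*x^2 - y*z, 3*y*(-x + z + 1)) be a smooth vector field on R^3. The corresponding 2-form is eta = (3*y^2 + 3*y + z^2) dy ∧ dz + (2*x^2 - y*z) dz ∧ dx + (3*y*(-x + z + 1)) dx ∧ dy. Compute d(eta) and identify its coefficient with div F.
d(eta) = (3*y - z) dx ∧ dy ∧ dz; div F = 3*y - z

For a 2-form in R^3 of the form above, applying d gives a 3-form with coefficient ∂P/∂x + ∂Q/∂y + ∂R/∂z:
  ∂P/∂x = 0
  ∂Q/∂y = -z
  ∂R/∂z = 3*y
Sum = 3*y - z, which is exactly div F.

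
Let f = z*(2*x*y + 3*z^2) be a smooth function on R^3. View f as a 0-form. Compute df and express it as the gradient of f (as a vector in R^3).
df = (2*y*z) dx + (2*x*z) dy + (2*x*y + 9*z^2) dz; grad f = (2*y*z, 2*x*z, 2*x*y + 9*z^2)

For a 0-form f, d f = (∂f/∂x) dx + (∂f/∂y) dy + (∂f/∂z) dz. The components of the vector representation are exactly the entries of grad f in Cartesian coordinates:
  ∂f/∂x = 2*y*z
  ∂f/∂y = 2*x*z
  ∂f/∂z = 2*x*y + 9*z^2.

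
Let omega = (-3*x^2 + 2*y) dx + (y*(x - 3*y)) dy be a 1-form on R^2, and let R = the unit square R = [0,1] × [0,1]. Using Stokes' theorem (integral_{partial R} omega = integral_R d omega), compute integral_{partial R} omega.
integral_(partial R) omega = -3/2

Stokes: integral_partial_R omega = integral_R d omega with d omega = (∂Q/∂x - ∂P/∂y) dx ∧ dy.
  ∂Q/∂x = y
  ∂P/∂y = 2
  integrand = ∂Q/∂x - ∂P/∂y = y - 2.
Integrating over R: integral_0^1 integral_0^1 (y - 2) dx dy = -3/2.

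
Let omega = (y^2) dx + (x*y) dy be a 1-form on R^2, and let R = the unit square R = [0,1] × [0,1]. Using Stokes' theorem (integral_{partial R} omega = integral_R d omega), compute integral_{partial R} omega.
integral_(partial R) omega = -1/2

Stokes: integral_partial_R omega = integral_R d omega with d omega = (∂Q/∂x - ∂P/∂y) dx ∧ dy.
  ∂Q/∂x = y
  ∂P/∂y = 2*y
  integrand = ∂Q/∂x - ∂P/∂y = -y.
Integrating over R: integral_0^1 integral_0^1 (-y) dx dy = -1/2.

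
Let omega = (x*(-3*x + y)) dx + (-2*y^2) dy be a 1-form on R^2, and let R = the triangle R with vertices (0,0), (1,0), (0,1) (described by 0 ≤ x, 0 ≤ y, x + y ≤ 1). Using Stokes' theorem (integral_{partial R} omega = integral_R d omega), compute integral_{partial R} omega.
integral_(partial R) omega = -1/6

Stokes: integral_partial_R omega = integral_R d omega with d omega = (∂Q/∂x - ∂P/∂y) dx ∧ dy.
  ∂Q/∂x = 0
  ∂P/∂y = x
  integrand = ∂Q/∂x - ∂P/∂y = -x.
Integrating over R: integral_0^1 integral_0^{1-x} (-x) dy dx = -1/6.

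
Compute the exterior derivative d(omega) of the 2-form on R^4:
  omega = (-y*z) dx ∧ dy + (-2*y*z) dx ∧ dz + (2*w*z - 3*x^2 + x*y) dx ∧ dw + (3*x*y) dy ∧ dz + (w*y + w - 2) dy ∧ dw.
d(omega) = (2*y + 2*z) dx ∧ dy ∧ dz + (-x) dx ∧ dy ∧ dw + (-2*w) dx ∧ dz ∧ dw

For a 2-form omega = sum_{i<j} g_{ij} dx_i ∧ dx_j, the exterior derivative is
  d(omega) = sum_{i<j} d(g_{ij}) ∧ dx_i ∧ dx_j = sum_{i<j, k} (∂g_{ij}/∂x_k) dx_k ∧ dx_i ∧ dx_j.
Expand each term, using dx_k ∧ dx_i ∧ dx_j = sgn(permutation) dx_{(a)} ∧ dx_{(b)} ∧ dx_{(c)} with (a < b < c) sorted:
  d(-y*z) includes (∂/∂z)(-y*z) dz = (-y) dz, which multiplied by dx ∧ dy gives (-y) dx ∧ dy ∧ dz
  d(-2*y*z) includes (∂/∂y)(-2*y*z) dy = (-2*z) dy, which multiplied by dx ∧ dz gives (2*z) dx ∧ dy ∧ dz
  d(2*w*z - 3*x^2 + x*y) includes (∂/∂y)(2*w*z - 3*x^2 + x*y) dy = (x) dy, which multiplied by dx ∧ dw gives (-x) dx ∧ dy ∧ dw
  d(2*w*z - 3*x^2 + x*y) includes (∂/∂z)(2*w*z - 3*x^2 + x*y) dz = (2*w) dz, which multiplied by dx ∧ dw gives (-2*w) dx ∧ dz ∧ dw
  d(3*x*y) includes (∂/∂x)(3*x*y) dx = (3*y) dx, which multiplied by dy ∧ dz gives (3*y) dx ∧ dy ∧ dz
Collecting like 3-forms: d(omega) = (2*y + 2*z) dx ∧ dy ∧ dz + (-x) dx ∧ dy ∧ dw + (-2*w) dx ∧ dz ∧ dw.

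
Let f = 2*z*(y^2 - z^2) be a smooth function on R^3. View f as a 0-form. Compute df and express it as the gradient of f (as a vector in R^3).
df = (0) dx + (4*y*z) dy + (2*y^2 - 6*z^2) dz; grad f = (0, 4*y*z, 2*y^2 - 6*z^2)

For a 0-form f, d f = (∂f/∂x) dx + (∂f/∂y) dy + (∂f/∂z) dz. The components of the vector representation are exactly the entries of grad f in Cartesian coordinates:
  ∂f/∂x = 0
  ∂f/∂y = 4*y*z
  ∂f/∂z = 2*y^2 - 6*z^2.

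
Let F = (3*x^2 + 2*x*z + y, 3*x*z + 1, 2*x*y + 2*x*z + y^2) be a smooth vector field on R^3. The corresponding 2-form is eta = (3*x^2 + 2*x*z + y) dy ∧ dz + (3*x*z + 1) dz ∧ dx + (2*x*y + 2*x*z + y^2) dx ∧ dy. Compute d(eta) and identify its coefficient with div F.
d(eta) = (8*x + 2*z) dx ∧ dy ∧ dz; div F = 8*x + 2*z

For a 2-form in R^3 of the form above, applying d gives a 3-form with coefficient ∂P/∂x + ∂Q/∂y + ∂R/∂z:
  ∂P/∂x = 6*x + 2*z
  ∂Q/∂y = 0
  ∂R/∂z = 2*x
Sum = 8*x + 2*z, which is exactly div F.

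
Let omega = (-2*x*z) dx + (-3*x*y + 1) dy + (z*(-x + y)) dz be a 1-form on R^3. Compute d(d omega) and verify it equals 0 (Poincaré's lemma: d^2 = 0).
d(d omega) = 0

Step 1: d omega = sum_{i<j} (∂f_j/∂x_i - ∂f_i/∂x_j) dx_i ∧ dx_j:
  coeff of dx ∧ dy: -3*y
  coeff of dx ∧ dz: 2*x - z
  coeff of dy ∧ dz: z
Step 2: Apply d again to each 2-form coefficient. The only possible 3-form in R^3 is dx ∧ dy ∧ dz, with coefficient
  ∂(coeff of dy∧dz)/∂x - ∂(coeff of dx∧dz)/∂y + ∂(coeff of dx∧dy)/∂z
  = ∂/∂x (z) - ∂/∂y (2*x - z) + ∂/∂z (-3*y).
Each of these terms simplifies to sums of mixed partials that cancel in pairs. The result is 0 (by equality of mixed partials for smooth functions — Schwarz / Clairaut).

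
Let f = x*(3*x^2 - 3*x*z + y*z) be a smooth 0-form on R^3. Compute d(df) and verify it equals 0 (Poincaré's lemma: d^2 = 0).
d(df) = 0

Step 1: df = sum_i (∂f/∂x_i) dx_i = (9*x^2 - 6*x*z + y*z) dx + (x*z) dy + (x*(-3*x + y)) dz.
Step 2: Apply d again. Using the 1-form formula, the coefficient of dx ∧ dy in d(df) is ∂^2 f/∂x ∂y - ∂^2 f/∂y ∂x = (z) - (z) = 0 (equality of mixed partials for smooth f).
Similarly for dx ∧ dz and dy ∧ dz — all coefficients vanish. So d(df) = 0.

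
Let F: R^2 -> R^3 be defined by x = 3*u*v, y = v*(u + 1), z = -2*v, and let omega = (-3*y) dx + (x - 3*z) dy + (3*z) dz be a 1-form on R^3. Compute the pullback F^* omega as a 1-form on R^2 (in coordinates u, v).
F^* omega = (v^2*(-6*u - 3)) du + (6*v*(3 - u^2)) dv

Using F^*(f dg) = (f ∘ F) d(g ∘ F), substitute each coordinate x_i by F_i(u, v) in f_i, and replace dx_i by d F_i = (∂F_i/∂u) du + (∂F_i/∂v) dv.
  For the x component: f_1(F) = 3*v*(-u - 1); d F_1 = (3*v) du + (3*u) dv
  For the y component: f_2(F) = 3*v*(u + 2); d F_2 = (v) du + (u + 1) dv
  For the z component: f_3(F) = -6*v; d F_3 = (0) du + (-2) dv
Combining and collecting du, dv coefficients:
  coeff of du: v^2*(-6*u - 3)
  coeff of dv: 6*v*(3 - u^2)
F^* omega = (v^2*(-6*u - 3)) du + (6*v*(3 - u^2)) dv.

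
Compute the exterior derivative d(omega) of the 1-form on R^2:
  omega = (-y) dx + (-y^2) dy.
d(omega) = (1) dx ∧ dy

For a 1-form omega = sum_i f_i dx_i, the exterior derivative is
  d(omega) = sum_{i < j} (∂f_j/∂x_i - ∂f_i/∂x_j) dx_i ∧ dx_j.
  coefficient of dx ∧ dy: ∂f_2/∂x - ∂f_1/∂y = ∂(-y^2)/∂x - ∂(-y)/∂y = 1
Assembling: d(omega) = (1) dx ∧ dy.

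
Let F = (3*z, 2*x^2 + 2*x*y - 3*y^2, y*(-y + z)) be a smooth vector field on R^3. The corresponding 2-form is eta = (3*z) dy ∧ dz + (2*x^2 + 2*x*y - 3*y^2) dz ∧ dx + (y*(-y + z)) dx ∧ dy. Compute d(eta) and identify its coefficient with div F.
d(eta) = (2*x - 5*y) dx ∧ dy ∧ dz; div F = 2*x - 5*y

For a 2-form in R^3 of the form above, applying d gives a 3-form with coefficient ∂P/∂x + ∂Q/∂y + ∂R/∂z:
  ∂P/∂x = 0
  ∂Q/∂y = 2*x - 6*y
  ∂R/∂z = y
Sum = 2*x - 5*y, which is exactly div F.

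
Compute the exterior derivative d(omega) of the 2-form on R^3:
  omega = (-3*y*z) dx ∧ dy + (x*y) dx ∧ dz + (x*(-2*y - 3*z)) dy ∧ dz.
d(omega) = (-x - 5*y - 3*z) dx ∧ dy ∧ dz

For a 2-form omega = sum_{i<j} g_{ij} dx_i ∧ dx_j, the exterior derivative is
  d(omega) = sum_{i<j} d(g_{ij}) ∧ dx_i ∧ dx_j = sum_{i<j, k} (∂g_{ij}/∂x_k) dx_k ∧ dx_i ∧ dx_j.
Expand each term, using dx_k ∧ dx_i ∧ dx_j = sgn(permutation) dx_{(a)} ∧ dx_{(b)} ∧ dx_{(c)} with (a < b < c) sorted:
  d(-3*y*z) includes (∂/∂z)(-3*y*z) dz = (-3*y) dz, which multiplied by dx ∧ dy gives (-3*y) dx ∧ dy ∧ dz
  d(x*y) includes (∂/∂y)(x*y) dy = (x) dy, which multiplied by dx ∧ dz gives (-x) dx ∧ dy ∧ dz
  d(x*(-2*y - 3*z)) includes (∂/∂x)(x*(-2*y - 3*z)) dx = (-2*y - 3*z) dx, which multiplied by dy ∧ dz gives (-2*y - 3*z) dx ∧ dy ∧ dz
Collecting like 3-forms: d(omega) = (-x - 5*y - 3*z) dx ∧ dy ∧ dz.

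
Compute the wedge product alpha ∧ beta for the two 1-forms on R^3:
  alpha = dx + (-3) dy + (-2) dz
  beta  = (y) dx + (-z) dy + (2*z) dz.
alpha ∧ beta = (3*y - z) dx ∧ dy + (2*y + 2*z) dx ∧ dz + (-8*z) dy ∧ dz

Distribute the wedge, using dx_i ∧ dx_j = -dx_j ∧ dx_i and dx_i ∧ dx_i = 0. For each pair (i, j) with i < j, the coefficient of dx_i ∧ dx_j in alpha ∧ beta is (alpha_i * beta_j - alpha_j * beta_i). Collecting: alpha ∧ beta = (3*y - z) dx ∧ dy + (2*y + 2*z) dx ∧ dz + (-8*z) dy ∧ dz.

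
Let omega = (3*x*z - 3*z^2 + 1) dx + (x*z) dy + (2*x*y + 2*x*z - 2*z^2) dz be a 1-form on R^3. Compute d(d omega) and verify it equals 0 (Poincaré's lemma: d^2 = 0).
d(d omega) = 0

Step 1: d omega = sum_{i<j} (∂f_j/∂x_i - ∂f_i/∂x_j) dx_i ∧ dx_j:
  coeff of dx ∧ dy: z
  coeff of dx ∧ dz: -3*x + 2*y + 8*z
  coeff of dy ∧ dz: x
Step 2: Apply d again to each 2-form coefficient. The only possible 3-form in R^3 is dx ∧ dy ∧ dz, with coefficient
  ∂(coeff of dy∧dz)/∂x - ∂(coeff of dx∧dz)/∂y + ∂(coeff of dx∧dy)/∂z
  = ∂/∂x (x) - ∂/∂y (-3*x + 2*y + 8*z) + ∂/∂z (z).
Each of these terms simplifies to sums of mixed partials that cancel in pairs. The result is 0 (by equality of mixed partials for smooth functions — Schwarz / Clairaut).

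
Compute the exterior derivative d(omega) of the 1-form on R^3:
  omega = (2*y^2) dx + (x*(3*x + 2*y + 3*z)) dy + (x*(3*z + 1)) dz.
d(omega) = (6*x - 2*y + 3*z) dx ∧ dy + (3*z + 1) dx ∧ dz + (-3*x) dy ∧ dz

For a 1-form omega = sum_i f_i dx_i, the exterior derivative is
  d(omega) = sum_{i < j} (∂f_j/∂x_i - ∂f_i/∂x_j) dx_i ∧ dx_j.
  coefficient of dx ∧ dy: ∂f_2/∂x - ∂f_1/∂y = ∂(x*(3*x + 2*y + 3*z))/∂x - ∂(2*y^2)/∂y = 6*x - 2*y + 3*z
  coefficient of dx ∧ dz: ∂f_3/∂x - ∂f_1/∂z = ∂(x*(3*z + 1))/∂x - ∂(2*y^2)/∂z = 3*z + 1
  coefficient of dy ∧ dz: ∂f_3/∂y - ∂f_2/∂z = ∂(x*(3*z + 1))/∂y - ∂(x*(3*x + 2*y + 3*z))/∂z = -3*x
Assembling: d(omega) = (6*x - 2*y + 3*z) dx ∧ dy + (3*z + 1) dx ∧ dz + (-3*x) dy ∧ dz.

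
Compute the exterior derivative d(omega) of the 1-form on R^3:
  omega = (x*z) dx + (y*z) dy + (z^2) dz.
d(omega) = (-x) dx ∧ dz + (-y) dy ∧ dz

For a 1-form omega = sum_i f_i dx_i, the exterior derivative is
  d(omega) = sum_{i < j} (∂f_j/∂x_i - ∂f_i/∂x_j) dx_i ∧ dx_j.
  coefficient of dx ∧ dz: ∂f_3/∂x - ∂f_1/∂z = ∂(z^2)/∂x - ∂(x*z)/∂z = -x
  coefficient of dy ∧ dz: ∂f_3/∂y - ∂f_2/∂z = ∂(z^2)/∂y - ∂(y*z)/∂z = -y
Assembling: d(omega) = (-x) dx ∧ dz + (-y) dy ∧ dz.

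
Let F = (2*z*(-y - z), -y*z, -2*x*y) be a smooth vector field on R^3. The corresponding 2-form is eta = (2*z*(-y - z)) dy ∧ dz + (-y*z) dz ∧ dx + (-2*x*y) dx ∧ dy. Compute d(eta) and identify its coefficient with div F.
d(eta) = (-z) dx ∧ dy ∧ dz; div F = -z

For a 2-form in R^3 of the form above, applying d gives a 3-form with coefficient ∂P/∂x + ∂Q/∂y + ∂R/∂z:
  ∂P/∂x = 0
  ∂Q/∂y = -z
  ∂R/∂z = 0
Sum = -z, which is exactly div F.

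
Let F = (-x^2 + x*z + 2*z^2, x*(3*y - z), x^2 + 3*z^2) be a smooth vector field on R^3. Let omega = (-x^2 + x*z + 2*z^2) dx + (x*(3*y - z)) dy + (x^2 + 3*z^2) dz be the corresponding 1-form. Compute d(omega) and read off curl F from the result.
d(omega) = (x) dy ∧ dz + (-x + 4*z) dz ∧ dx + (3*y - z) dx ∧ dy; curl F = (x, -x + 4*z, 3*y - z)

d omega = sum_{i<j} (∂f_j/∂x_i - ∂f_i/∂x_j) dx_i ∧ dx_j. Under the identification (dy ∧ dz, dz ∧ dx, dx ∧ dy) ↔ (e_x, e_y, e_z), the coefficients are exactly the components of curl F. Compute:
  ∂R/∂y - ∂Q/∂z = (0) - (-x) = x
  ∂P/∂z - ∂R/∂x = (x + 4*z) - (2*x) = -x + 4*z
  ∂Q/∂x - ∂P/∂y = (3*y - z) - (0) = 3*y - z.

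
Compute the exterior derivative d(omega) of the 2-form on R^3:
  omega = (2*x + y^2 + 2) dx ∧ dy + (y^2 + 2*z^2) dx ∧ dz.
d(omega) = (-2*y) dx ∧ dy ∧ dz

For a 2-form omega = sum_{i<j} g_{ij} dx_i ∧ dx_j, the exterior derivative is
  d(omega) = sum_{i<j} d(g_{ij}) ∧ dx_i ∧ dx_j = sum_{i<j, k} (∂g_{ij}/∂x_k) dx_k ∧ dx_i ∧ dx_j.
Expand each term, using dx_k ∧ dx_i ∧ dx_j = sgn(permutation) dx_{(a)} ∧ dx_{(b)} ∧ dx_{(c)} with (a < b < c) sorted:
  d(y^2 + 2*z^2) includes (∂/∂y)(y^2 + 2*z^2) dy = (2*y) dy, which multiplied by dx ∧ dz gives (-2*y) dx ∧ dy ∧ dz
Collecting like 3-forms: d(omega) = (-2*y) dx ∧ dy ∧ dz.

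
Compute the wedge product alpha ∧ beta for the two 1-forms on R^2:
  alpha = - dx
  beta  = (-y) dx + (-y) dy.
alpha ∧ beta = (y) dx ∧ dy

Distribute the wedge, using dx_i ∧ dx_j = -dx_j ∧ dx_i and dx_i ∧ dx_i = 0. For each pair (i, j) with i < j, the coefficient of dx_i ∧ dx_j in alpha ∧ beta is (alpha_i * beta_j - alpha_j * beta_i). Collecting: alpha ∧ beta = (y) dx ∧ dy.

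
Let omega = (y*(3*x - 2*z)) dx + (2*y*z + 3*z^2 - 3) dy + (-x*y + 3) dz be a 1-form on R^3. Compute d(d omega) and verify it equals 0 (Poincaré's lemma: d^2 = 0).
d(d omega) = 0

Step 1: d omega = sum_{i<j} (∂f_j/∂x_i - ∂f_i/∂x_j) dx_i ∧ dx_j:
  coeff of dx ∧ dy: -3*x + 2*z
  coeff of dx ∧ dz: y
  coeff of dy ∧ dz: -x - 2*y - 6*z
Step 2: Apply d again to each 2-form coefficient. The only possible 3-form in R^3 is dx ∧ dy ∧ dz, with coefficient
  ∂(coeff of dy∧dz)/∂x - ∂(coeff of dx∧dz)/∂y + ∂(coeff of dx∧dy)/∂z
  = ∂/∂x (-x - 2*y - 6*z) - ∂/∂y (y) + ∂/∂z (-3*x + 2*z).
Each of these terms simplifies to sums of mixed partials that cancel in pairs. The result is 0 (by equality of mixed partials for smooth functions — Schwarz / Clairaut).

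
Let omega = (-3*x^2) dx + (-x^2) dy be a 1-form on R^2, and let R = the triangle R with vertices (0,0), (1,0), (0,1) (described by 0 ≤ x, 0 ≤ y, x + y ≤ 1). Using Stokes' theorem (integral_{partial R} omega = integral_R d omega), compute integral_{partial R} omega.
integral_(partial R) omega = -1/3

Stokes: integral_partial_R omega = integral_R d omega with d omega = (∂Q/∂x - ∂P/∂y) dx ∧ dy.
  ∂Q/∂x = -2*x
  ∂P/∂y = 0
  integrand = ∂Q/∂x - ∂P/∂y = -2*x.
Integrating over R: integral_0^1 integral_0^{1-x} (-2*x) dy dx = -1/3.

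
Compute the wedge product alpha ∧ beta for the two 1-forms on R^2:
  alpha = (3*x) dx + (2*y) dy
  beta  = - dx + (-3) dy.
alpha ∧ beta = (-9*x + 2*y) dx ∧ dy

Distribute the wedge, using dx_i ∧ dx_j = -dx_j ∧ dx_i and dx_i ∧ dx_i = 0. For each pair (i, j) with i < j, the coefficient of dx_i ∧ dx_j in alpha ∧ beta is (alpha_i * beta_j - alpha_j * beta_i). Collecting: alpha ∧ beta = (-9*x + 2*y) dx ∧ dy.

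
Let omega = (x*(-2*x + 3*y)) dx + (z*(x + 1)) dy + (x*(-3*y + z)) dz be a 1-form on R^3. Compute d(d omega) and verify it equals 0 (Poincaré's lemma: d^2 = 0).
d(d omega) = 0

Step 1: d omega = sum_{i<j} (∂f_j/∂x_i - ∂f_i/∂x_j) dx_i ∧ dx_j:
  coeff of dx ∧ dy: -3*x + z
  coeff of dx ∧ dz: -3*y + z
  coeff of dy ∧ dz: -4*x - 1
Step 2: Apply d again to each 2-form coefficient. The only possible 3-form in R^3 is dx ∧ dy ∧ dz, with coefficient
  ∂(coeff of dy∧dz)/∂x - ∂(coeff of dx∧dz)/∂y + ∂(coeff of dx∧dy)/∂z
  = ∂/∂x (-4*x - 1) - ∂/∂y (-3*y + z) + ∂/∂z (-3*x + z).
Each of these terms simplifies to sums of mixed partials that cancel in pairs. The result is 0 (by equality of mixed partials for smooth functions — Schwarz / Clairaut).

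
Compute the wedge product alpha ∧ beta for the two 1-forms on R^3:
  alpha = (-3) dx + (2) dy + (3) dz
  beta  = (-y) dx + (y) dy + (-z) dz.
alpha ∧ beta = (-y) dx ∧ dy + (3*y + 3*z) dx ∧ dz + (-3*y - 2*z) dy ∧ dz

Distribute the wedge, using dx_i ∧ dx_j = -dx_j ∧ dx_i and dx_i ∧ dx_i = 0. For each pair (i, j) with i < j, the coefficient of dx_i ∧ dx_j in alpha ∧ beta is (alpha_i * beta_j - alpha_j * beta_i). Collecting: alpha ∧ beta = (-y) dx ∧ dy + (3*y + 3*z) dx ∧ dz + (-3*y - 2*z) dy ∧ dz.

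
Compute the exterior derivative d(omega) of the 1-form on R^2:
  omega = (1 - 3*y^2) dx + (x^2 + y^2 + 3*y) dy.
d(omega) = (2*x + 6*y) dx ∧ dy

For a 1-form omega = sum_i f_i dx_i, the exterior derivative is
  d(omega) = sum_{i < j} (∂f_j/∂x_i - ∂f_i/∂x_j) dx_i ∧ dx_j.
  coefficient of dx ∧ dy: ∂f_2/∂x - ∂f_1/∂y = ∂(x^2 + y^2 + 3*y)/∂x - ∂(1 - 3*y^2)/∂y = 2*x + 6*y
Assembling: d(omega) = (2*x + 6*y) dx ∧ dy.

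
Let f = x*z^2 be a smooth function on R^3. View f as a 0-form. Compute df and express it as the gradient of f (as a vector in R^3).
df = (z^2) dx + (0) dy + (2*x*z) dz; grad f = (z^2, 0, 2*x*z)

For a 0-form f, d f = (∂f/∂x) dx + (∂f/∂y) dy + (∂f/∂z) dz. The components of the vector representation are exactly the entries of grad f in Cartesian coordinates:
  ∂f/∂x = z^2
  ∂f/∂y = 0
  ∂f/∂z = 2*x*z.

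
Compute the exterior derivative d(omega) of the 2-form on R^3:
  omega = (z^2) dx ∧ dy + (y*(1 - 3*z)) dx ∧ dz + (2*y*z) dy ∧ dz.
d(omega) = (5*z - 1) dx ∧ dy ∧ dz

For a 2-form omega = sum_{i<j} g_{ij} dx_i ∧ dx_j, the exterior derivative is
  d(omega) = sum_{i<j} d(g_{ij}) ∧ dx_i ∧ dx_j = sum_{i<j, k} (∂g_{ij}/∂x_k) dx_k ∧ dx_i ∧ dx_j.
Expand each term, using dx_k ∧ dx_i ∧ dx_j = sgn(permutation) dx_{(a)} ∧ dx_{(b)} ∧ dx_{(c)} with (a < b < c) sorted:
  d(z^2) includes (∂/∂z)(z^2) dz = (2*z) dz, which multiplied by dx ∧ dy gives (2*z) dx ∧ dy ∧ dz
  d(y*(1 - 3*z)) includes (∂/∂y)(y*(1 - 3*z)) dy = (1 - 3*z) dy, which multiplied by dx ∧ dz gives (3*z - 1) dx ∧ dy ∧ dz
Collecting like 3-forms: d(omega) = (5*z - 1) dx ∧ dy ∧ dz.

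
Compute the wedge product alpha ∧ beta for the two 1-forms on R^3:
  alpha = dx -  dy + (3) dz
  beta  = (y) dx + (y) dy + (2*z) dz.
alpha ∧ beta = (2*y) dx ∧ dy + (-3*y + 2*z) dx ∧ dz + (-3*y - 2*z) dy ∧ dz

Distribute the wedge, using dx_i ∧ dx_j = -dx_j ∧ dx_i and dx_i ∧ dx_i = 0. For each pair (i, j) with i < j, the coefficient of dx_i ∧ dx_j in alpha ∧ beta is (alpha_i * beta_j - alpha_j * beta_i). Collecting: alpha ∧ beta = (2*y) dx ∧ dy + (-3*y + 2*z) dx ∧ dz + (-3*y - 2*z) dy ∧ dz.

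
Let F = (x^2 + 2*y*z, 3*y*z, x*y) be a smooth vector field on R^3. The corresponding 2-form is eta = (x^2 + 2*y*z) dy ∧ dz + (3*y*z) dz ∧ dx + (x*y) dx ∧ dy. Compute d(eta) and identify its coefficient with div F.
d(eta) = (2*x + 3*z) dx ∧ dy ∧ dz; div F = 2*x + 3*z

For a 2-form in R^3 of the form above, applying d gives a 3-form with coefficient ∂P/∂x + ∂Q/∂y + ∂R/∂z:
  ∂P/∂x = 2*x
  ∂Q/∂y = 3*z
  ∂R/∂z = 0
Sum = 2*x + 3*z, which is exactly div F.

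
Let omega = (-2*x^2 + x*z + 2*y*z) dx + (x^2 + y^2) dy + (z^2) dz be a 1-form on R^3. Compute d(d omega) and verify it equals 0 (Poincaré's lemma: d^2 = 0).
d(d omega) = 0

Step 1: d omega = sum_{i<j} (∂f_j/∂x_i - ∂f_i/∂x_j) dx_i ∧ dx_j:
  coeff of dx ∧ dy: 2*x - 2*z
  coeff of dx ∧ dz: -x - 2*y
  coeff of dy ∧ dz: 0
Step 2: Apply d again to each 2-form coefficient. The only possible 3-form in R^3 is dx ∧ dy ∧ dz, with coefficient
  ∂(coeff of dy∧dz)/∂x - ∂(coeff of dx∧dz)/∂y + ∂(coeff of dx∧dy)/∂z
  = ∂/∂x (0) - ∂/∂y (-x - 2*y) + ∂/∂z (2*x - 2*z).
Each of these terms simplifies to sums of mixed partials that cancel in pairs. The result is 0 (by equality of mixed partials for smooth functions — Schwarz / Clairaut).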